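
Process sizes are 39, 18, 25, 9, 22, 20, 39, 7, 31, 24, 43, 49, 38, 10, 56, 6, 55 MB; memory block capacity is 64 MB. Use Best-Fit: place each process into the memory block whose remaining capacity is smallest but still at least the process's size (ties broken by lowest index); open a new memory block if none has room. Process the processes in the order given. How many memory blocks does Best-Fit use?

Put 39 MB in memory block 1; 25 MB remain.
Put 18 MB in memory block 1; 7 MB remain.
Put 25 MB in memory block 2; 39 MB remain.
Put 9 MB in memory block 2; 30 MB remain.
Put 22 MB in memory block 2; 8 MB remain.
Put 20 MB in memory block 3; 44 MB remain.
Put 39 MB in memory block 3; 5 MB remain.
Put 7 MB in memory block 1; 0 MB remain.
Put 31 MB in memory block 4; 33 MB remain.
Put 24 MB in memory block 4; 9 MB remain.
Put 43 MB in memory block 5; 21 MB remain.
Put 49 MB in memory block 6; 15 MB remain.
Put 38 MB in memory block 7; 26 MB remain.
Put 10 MB in memory block 6; 5 MB remain.
Put 56 MB in memory block 8; 8 MB remain.
Put 6 MB in memory block 2; 2 MB remain.
Put 55 MB in memory block 9; 9 MB remain.
Final memory blocks: [39,18,7] [25,9,22,6] [20,39] [31,24] [43] [49,10] [38] [56] [55].

9 memory blocks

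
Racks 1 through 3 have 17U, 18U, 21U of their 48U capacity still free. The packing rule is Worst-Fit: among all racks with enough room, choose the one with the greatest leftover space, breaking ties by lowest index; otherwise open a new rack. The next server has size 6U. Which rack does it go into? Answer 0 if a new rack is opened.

3

Racks with room: rack 1 (17U), rack 2 (18U), rack 3 (21U).
Most room is rack 3 with 21U free.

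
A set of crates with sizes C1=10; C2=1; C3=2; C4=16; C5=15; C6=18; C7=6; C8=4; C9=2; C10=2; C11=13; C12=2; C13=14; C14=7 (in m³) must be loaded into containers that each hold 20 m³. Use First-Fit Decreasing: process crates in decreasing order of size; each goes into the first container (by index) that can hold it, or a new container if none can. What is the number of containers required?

6

Sorted descending: 18, 16, 15, 14, 13, 10, 7, 6, 4, 2, 2, 2, 2, 1.
18 m³ → container 1 (remaining 2 m³)
16 m³ → container 2 (remaining 4 m³)
15 m³ → container 3 (remaining 5 m³)
14 m³ → container 4 (remaining 6 m³)
13 m³ → container 5 (remaining 7 m³)
10 m³ → container 6 (remaining 10 m³)
7 m³ → container 5 (remaining 0 m³)
6 m³ → container 4 (remaining 0 m³)
4 m³ → container 2 (remaining 0 m³)
2 m³ → container 1 (remaining 0 m³)
2 m³ → container 3 (remaining 3 m³)
2 m³ → container 3 (remaining 1 m³)
2 m³ → container 6 (remaining 8 m³)
1 m³ → container 3 (remaining 0 m³)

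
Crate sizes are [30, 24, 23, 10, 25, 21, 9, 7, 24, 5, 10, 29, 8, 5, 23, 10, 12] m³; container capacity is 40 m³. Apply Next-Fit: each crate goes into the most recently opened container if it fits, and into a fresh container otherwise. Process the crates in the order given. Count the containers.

Put 30 m³ in container 1; 10 m³ remain.
Put 24 m³ in container 2; 16 m³ remain.
Put 23 m³ in container 3; 17 m³ remain.
Put 10 m³ in container 3; 7 m³ remain.
Put 25 m³ in container 4; 15 m³ remain.
Put 21 m³ in container 5; 19 m³ remain.
Put 9 m³ in container 5; 10 m³ remain.
Put 7 m³ in container 5; 3 m³ remain.
Put 24 m³ in container 6; 16 m³ remain.
Put 5 m³ in container 6; 11 m³ remain.
Put 10 m³ in container 6; 1 m³ remain.
Put 29 m³ in container 7; 11 m³ remain.
Put 8 m³ in container 7; 3 m³ remain.
Put 5 m³ in container 8; 35 m³ remain.
Put 23 m³ in container 8; 12 m³ remain.
Put 10 m³ in container 8; 2 m³ remain.
Put 12 m³ in container 9; 28 m³ remain.

9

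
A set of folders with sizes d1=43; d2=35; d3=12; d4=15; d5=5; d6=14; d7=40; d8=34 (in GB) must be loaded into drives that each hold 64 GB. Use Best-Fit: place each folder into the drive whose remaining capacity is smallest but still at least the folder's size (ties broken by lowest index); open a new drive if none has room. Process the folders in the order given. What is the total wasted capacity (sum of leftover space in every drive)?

58

d1 (43 GB) → drive 1 (remaining 21 GB)
d2 (35 GB) → drive 2 (remaining 29 GB)
d3 (12 GB) → drive 1 (remaining 9 GB)
d4 (15 GB) → drive 2 (remaining 14 GB)
d5 (5 GB) → drive 1 (remaining 4 GB)
d6 (14 GB) → drive 2 (remaining 0 GB)
d7 (40 GB) → drive 3 (remaining 24 GB)
d8 (34 GB) → drive 4 (remaining 30 GB)
4 drives × 64 GB = 256 GB; used 198 GB; unused 58 GB.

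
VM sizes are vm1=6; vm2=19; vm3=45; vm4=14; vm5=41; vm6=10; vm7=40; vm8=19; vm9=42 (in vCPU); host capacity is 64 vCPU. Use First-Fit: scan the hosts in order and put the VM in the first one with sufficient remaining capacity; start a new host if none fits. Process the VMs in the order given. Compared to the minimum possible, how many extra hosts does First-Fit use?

1

First-Fit: [6,19,14,10] [45,19] [41] [40] [42] → 5 hosts.
Total size 236 vCPU; any packing needs at least ⌈236/64⌉ = 4 hosts.
An optimal packing achieves that bound: [45,19] [42,19] [41,14,6] [40,10] → 4 hosts.
Excess: 5 − 4 = 1.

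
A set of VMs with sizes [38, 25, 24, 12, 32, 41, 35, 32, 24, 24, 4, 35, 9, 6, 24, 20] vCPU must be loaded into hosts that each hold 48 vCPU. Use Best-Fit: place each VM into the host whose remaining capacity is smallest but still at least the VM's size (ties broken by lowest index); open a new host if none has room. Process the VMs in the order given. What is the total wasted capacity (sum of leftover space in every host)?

95

host 1: place 38 vCPU, 10 vCPU left
host 2: place 25 vCPU, 23 vCPU left
host 3: place 24 vCPU, 24 vCPU left
host 2: place 12 vCPU, 11 vCPU left
host 4: place 32 vCPU, 16 vCPU left
host 5: place 41 vCPU, 7 vCPU left
host 6: place 35 vCPU, 13 vCPU left
host 7: place 32 vCPU, 16 vCPU left
host 3: place 24 vCPU, 0 vCPU left
host 8: place 24 vCPU, 24 vCPU left
host 5: place 4 vCPU, 3 vCPU left
host 9: place 35 vCPU, 13 vCPU left
host 1: place 9 vCPU, 1 vCPU left
host 2: place 6 vCPU, 5 vCPU left
host 8: place 24 vCPU, 0 vCPU left
host 10: place 20 vCPU, 28 vCPU left
10 hosts × 48 vCPU = 480 vCPU; used 385 vCPU; unused 95 vCPU.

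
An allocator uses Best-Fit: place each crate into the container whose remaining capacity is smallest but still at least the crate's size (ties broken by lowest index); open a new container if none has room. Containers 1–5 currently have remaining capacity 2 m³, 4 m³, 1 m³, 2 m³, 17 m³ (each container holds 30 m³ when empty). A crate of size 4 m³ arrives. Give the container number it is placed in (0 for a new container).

Containers with room: container 2 (4 m³), container 5 (17 m³).
Tightest fit is container 2 with 4 m³ free.

2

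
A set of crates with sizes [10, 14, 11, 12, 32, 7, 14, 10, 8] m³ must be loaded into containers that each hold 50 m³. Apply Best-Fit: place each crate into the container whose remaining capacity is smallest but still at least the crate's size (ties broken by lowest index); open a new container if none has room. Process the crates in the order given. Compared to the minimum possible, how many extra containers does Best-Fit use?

Best-Fit: [10,14,11,12] [32,7,10] [14,8] → 3 containers.
Total size 118 m³; any packing needs at least ⌈118/50⌉ = 3 containers.
So 3 is already optimal.

0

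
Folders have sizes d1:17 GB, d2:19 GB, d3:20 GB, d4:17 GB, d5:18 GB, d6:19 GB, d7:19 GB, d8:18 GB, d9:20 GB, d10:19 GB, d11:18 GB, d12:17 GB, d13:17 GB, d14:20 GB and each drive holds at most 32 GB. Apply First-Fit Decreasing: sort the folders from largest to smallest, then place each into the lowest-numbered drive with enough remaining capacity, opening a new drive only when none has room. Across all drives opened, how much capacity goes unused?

190

Sorted descending: 20, 20, 20, 19, 19, 19, 19, 18, 18, 18, 17, 17, 17, 17.
20 GB → drive 1 (remaining 12 GB)
20 GB → drive 2 (remaining 12 GB)
20 GB → drive 3 (remaining 12 GB)
19 GB → drive 4 (remaining 13 GB)
19 GB → drive 5 (remaining 13 GB)
19 GB → drive 6 (remaining 13 GB)
19 GB → drive 7 (remaining 13 GB)
18 GB → drive 8 (remaining 14 GB)
18 GB → drive 9 (remaining 14 GB)
18 GB → drive 10 (remaining 14 GB)
17 GB → drive 11 (remaining 15 GB)
17 GB → drive 12 (remaining 15 GB)
17 GB → drive 13 (remaining 15 GB)
17 GB → drive 14 (remaining 15 GB)
14 drives × 32 GB = 448 GB; used 258 GB; unused 190 GB.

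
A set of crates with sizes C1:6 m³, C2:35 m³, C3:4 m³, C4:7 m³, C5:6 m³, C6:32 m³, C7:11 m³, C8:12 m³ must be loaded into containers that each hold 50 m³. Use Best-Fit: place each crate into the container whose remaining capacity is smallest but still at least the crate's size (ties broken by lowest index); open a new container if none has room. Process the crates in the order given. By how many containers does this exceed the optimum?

Best-Fit: [6,35,4] [7,6,32] [11,12] → 3 containers.
Total size 113 m³; any packing needs at least ⌈113/50⌉ = 3 containers.
So 3 is already optimal.

0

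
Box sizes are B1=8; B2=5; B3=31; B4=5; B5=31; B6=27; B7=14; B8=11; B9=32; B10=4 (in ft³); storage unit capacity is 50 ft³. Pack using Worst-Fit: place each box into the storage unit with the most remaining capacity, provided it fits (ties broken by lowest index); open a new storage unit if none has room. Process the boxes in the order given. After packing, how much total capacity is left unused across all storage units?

32

Put B1 (8 ft³) in storage unit 1; 42 ft³ remain.
Put B2 (5 ft³) in storage unit 1; 37 ft³ remain.
Put B3 (31 ft³) in storage unit 1; 6 ft³ remain.
Put B4 (5 ft³) in storage unit 1; 1 ft³ remain.
Put B5 (31 ft³) in storage unit 2; 19 ft³ remain.
Put B6 (27 ft³) in storage unit 3; 23 ft³ remain.
Put B7 (14 ft³) in storage unit 3; 9 ft³ remain.
Put B8 (11 ft³) in storage unit 2; 8 ft³ remain.
Put B9 (32 ft³) in storage unit 4; 18 ft³ remain.
Put B10 (4 ft³) in storage unit 4; 14 ft³ remain.
4 storage units × 50 ft³ = 200 ft³; used 168 ft³; unused 32 ft³.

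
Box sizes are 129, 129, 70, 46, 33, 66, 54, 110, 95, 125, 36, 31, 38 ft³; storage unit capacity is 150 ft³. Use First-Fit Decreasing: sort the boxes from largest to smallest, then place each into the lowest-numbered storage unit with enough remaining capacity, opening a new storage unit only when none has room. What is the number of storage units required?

7 storage units

Sorted descending: 129, 129, 125, 110, 95, 70, 66, 54, 46, 38, 36, 33, 31.
129 ft³ → storage unit 1 (remaining 21 ft³)
129 ft³ → storage unit 2 (remaining 21 ft³)
125 ft³ → storage unit 3 (remaining 25 ft³)
110 ft³ → storage unit 4 (remaining 40 ft³)
95 ft³ → storage unit 5 (remaining 55 ft³)
70 ft³ → storage unit 6 (remaining 80 ft³)
66 ft³ → storage unit 6 (remaining 14 ft³)
54 ft³ → storage unit 5 (remaining 1 ft³)
46 ft³ → storage unit 7 (remaining 104 ft³)
38 ft³ → storage unit 4 (remaining 2 ft³)
36 ft³ → storage unit 7 (remaining 68 ft³)
33 ft³ → storage unit 7 (remaining 35 ft³)
31 ft³ → storage unit 7 (remaining 4 ft³)
Final storage units: [129] [129] [125] [110,38] [95,54] [70,66] [46,36,33,31].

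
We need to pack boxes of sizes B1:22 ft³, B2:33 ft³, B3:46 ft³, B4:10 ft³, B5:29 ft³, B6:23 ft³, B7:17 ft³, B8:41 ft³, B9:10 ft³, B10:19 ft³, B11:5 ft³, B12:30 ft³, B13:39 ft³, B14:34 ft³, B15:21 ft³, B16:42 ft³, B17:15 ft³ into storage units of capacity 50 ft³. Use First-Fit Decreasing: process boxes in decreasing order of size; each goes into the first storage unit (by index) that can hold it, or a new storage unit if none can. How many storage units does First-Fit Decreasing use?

10

Sorted descending: 46, 42, 41, 39, 34, 33, 30, 29, 23, 22, 21, 19, 17, 15, 10, 10, 5.
Put 46 ft³ in storage unit 1; 4 ft³ remain.
Put 42 ft³ in storage unit 2; 8 ft³ remain.
Put 41 ft³ in storage unit 3; 9 ft³ remain.
Put 39 ft³ in storage unit 4; 11 ft³ remain.
Put 34 ft³ in storage unit 5; 16 ft³ remain.
Put 33 ft³ in storage unit 6; 17 ft³ remain.
Put 30 ft³ in storage unit 7; 20 ft³ remain.
Put 29 ft³ in storage unit 8; 21 ft³ remain.
Put 23 ft³ in storage unit 9; 27 ft³ remain.
Put 22 ft³ in storage unit 9; 5 ft³ remain.
Put 21 ft³ in storage unit 8; 0 ft³ remain.
Put 19 ft³ in storage unit 7; 1 ft³ remain.
Put 17 ft³ in storage unit 6; 0 ft³ remain.
Put 15 ft³ in storage unit 5; 1 ft³ remain.
Put 10 ft³ in storage unit 4; 1 ft³ remain.
Put 10 ft³ in storage unit 10; 40 ft³ remain.
Put 5 ft³ in storage unit 2; 3 ft³ remain.
Final storage units: [46] [42,5] [41] [39,10] [34,15] [33,17] [30,19] [29,21] [23,22] [10].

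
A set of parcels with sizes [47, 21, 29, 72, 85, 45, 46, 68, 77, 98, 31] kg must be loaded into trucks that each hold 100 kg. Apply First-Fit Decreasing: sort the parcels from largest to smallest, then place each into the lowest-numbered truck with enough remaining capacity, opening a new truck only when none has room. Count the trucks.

7

Sorted descending: 98, 85, 77, 72, 68, 47, 46, 45, 31, 29, 21.
Put 98 kg in truck 1; 2 kg remain.
Put 85 kg in truck 2; 15 kg remain.
Put 77 kg in truck 3; 23 kg remain.
Put 72 kg in truck 4; 28 kg remain.
Put 68 kg in truck 5; 32 kg remain.
Put 47 kg in truck 6; 53 kg remain.
Put 46 kg in truck 6; 7 kg remain.
Put 45 kg in truck 7; 55 kg remain.
Put 31 kg in truck 5; 1 kg remain.
Put 29 kg in truck 7; 26 kg remain.
Put 21 kg in truck 3; 2 kg remain.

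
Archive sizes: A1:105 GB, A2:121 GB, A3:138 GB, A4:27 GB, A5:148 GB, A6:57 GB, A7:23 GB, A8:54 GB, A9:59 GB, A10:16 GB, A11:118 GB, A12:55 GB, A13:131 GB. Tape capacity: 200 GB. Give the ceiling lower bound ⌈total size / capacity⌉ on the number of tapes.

6

Total size = 105 + 121 + 138 + 27 + 148 + 57 + 23 + 54 + 59 + 16 + 118 + 55 + 131 = 1052 GB.
⌈1052 / 200⌉ = 6.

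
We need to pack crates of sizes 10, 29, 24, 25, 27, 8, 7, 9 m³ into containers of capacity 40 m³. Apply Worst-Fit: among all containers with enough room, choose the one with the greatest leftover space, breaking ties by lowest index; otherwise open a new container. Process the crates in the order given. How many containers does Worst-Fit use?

4 containers

container 1: place 10 m³, 30 m³ left
container 1: place 29 m³, 1 m³ left
container 2: place 24 m³, 16 m³ left
container 3: place 25 m³, 15 m³ left
container 4: place 27 m³, 13 m³ left
container 2: place 8 m³, 8 m³ left
container 3: place 7 m³, 8 m³ left
container 4: place 9 m³, 4 m³ left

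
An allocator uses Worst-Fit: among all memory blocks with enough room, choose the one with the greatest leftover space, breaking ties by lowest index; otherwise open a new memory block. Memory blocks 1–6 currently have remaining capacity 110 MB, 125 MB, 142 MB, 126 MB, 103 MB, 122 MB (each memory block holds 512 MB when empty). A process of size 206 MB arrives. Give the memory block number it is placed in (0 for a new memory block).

No memory block has ≥ 206 MB free, so a new memory block is opened.

0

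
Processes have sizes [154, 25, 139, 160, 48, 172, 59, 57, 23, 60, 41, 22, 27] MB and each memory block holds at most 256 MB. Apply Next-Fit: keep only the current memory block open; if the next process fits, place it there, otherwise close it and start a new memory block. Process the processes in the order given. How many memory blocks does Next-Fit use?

5 memory blocks

Put 154 MB in memory block 1; 102 MB remain.
Put 25 MB in memory block 1; 77 MB remain.
Put 139 MB in memory block 2; 117 MB remain.
Put 160 MB in memory block 3; 96 MB remain.
Put 48 MB in memory block 3; 48 MB remain.
Put 172 MB in memory block 4; 84 MB remain.
Put 59 MB in memory block 4; 25 MB remain.
Put 57 MB in memory block 5; 199 MB remain.
Put 23 MB in memory block 5; 176 MB remain.
Put 60 MB in memory block 5; 116 MB remain.
Put 41 MB in memory block 5; 75 MB remain.
Put 22 MB in memory block 5; 53 MB remain.
Put 27 MB in memory block 5; 26 MB remain.
Final memory blocks: [154,25] [139] [160,48] [172,59] [57,23,60,41,22,27].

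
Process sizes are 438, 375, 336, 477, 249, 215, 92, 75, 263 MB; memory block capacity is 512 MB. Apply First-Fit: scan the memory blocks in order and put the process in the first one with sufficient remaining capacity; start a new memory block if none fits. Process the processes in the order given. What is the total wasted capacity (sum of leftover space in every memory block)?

memory block 1: place 438 MB, 74 MB left
memory block 2: place 375 MB, 137 MB left
memory block 3: place 336 MB, 176 MB left
memory block 4: place 477 MB, 35 MB left
memory block 5: place 249 MB, 263 MB left
memory block 5: place 215 MB, 48 MB left
memory block 2: place 92 MB, 45 MB left
memory block 3: place 75 MB, 101 MB left
memory block 6: place 263 MB, 249 MB left
6 memory blocks × 512 MB = 3072 MB; used 2520 MB; unused 552 MB.

552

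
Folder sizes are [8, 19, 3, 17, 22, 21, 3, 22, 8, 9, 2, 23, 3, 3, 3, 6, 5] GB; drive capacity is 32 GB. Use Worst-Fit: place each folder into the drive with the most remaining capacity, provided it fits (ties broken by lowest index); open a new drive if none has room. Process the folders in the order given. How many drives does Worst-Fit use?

drive 1: place 8 GB, 24 GB left
drive 1: place 19 GB, 5 GB left
drive 1: place 3 GB, 2 GB left
drive 2: place 17 GB, 15 GB left
drive 3: place 22 GB, 10 GB left
drive 4: place 21 GB, 11 GB left
drive 2: place 3 GB, 12 GB left
drive 5: place 22 GB, 10 GB left
drive 2: place 8 GB, 4 GB left
drive 4: place 9 GB, 2 GB left
drive 3: place 2 GB, 8 GB left
drive 6: place 23 GB, 9 GB left
drive 5: place 3 GB, 7 GB left
drive 6: place 3 GB, 6 GB left
drive 3: place 3 GB, 5 GB left
drive 5: place 6 GB, 1 GB left
drive 6: place 5 GB, 1 GB left

6 drives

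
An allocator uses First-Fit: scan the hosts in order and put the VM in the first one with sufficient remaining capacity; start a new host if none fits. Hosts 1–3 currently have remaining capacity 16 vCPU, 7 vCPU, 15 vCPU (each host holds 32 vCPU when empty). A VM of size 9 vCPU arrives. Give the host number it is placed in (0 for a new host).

1

Hosts with room: host 1 (16 vCPU), host 3 (15 vCPU).
The first with room is host 1.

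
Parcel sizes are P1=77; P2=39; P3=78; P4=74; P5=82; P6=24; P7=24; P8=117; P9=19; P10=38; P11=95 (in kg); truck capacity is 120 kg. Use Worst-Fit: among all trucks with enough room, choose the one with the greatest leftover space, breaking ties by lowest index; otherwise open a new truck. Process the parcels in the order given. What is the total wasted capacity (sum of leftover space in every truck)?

Put P1 (77 kg) in truck 1; 43 kg remain.
Put P2 (39 kg) in truck 1; 4 kg remain.
Put P3 (78 kg) in truck 2; 42 kg remain.
Put P4 (74 kg) in truck 3; 46 kg remain.
Put P5 (82 kg) in truck 4; 38 kg remain.
Put P6 (24 kg) in truck 3; 22 kg remain.
Put P7 (24 kg) in truck 2; 18 kg remain.
Put P8 (117 kg) in truck 5; 3 kg remain.
Put P9 (19 kg) in truck 4; 19 kg remain.
Put P10 (38 kg) in truck 6; 82 kg remain.
Put P11 (95 kg) in truck 7; 25 kg remain.
7 trucks × 120 kg = 840 kg; used 667 kg; unused 173 kg.

173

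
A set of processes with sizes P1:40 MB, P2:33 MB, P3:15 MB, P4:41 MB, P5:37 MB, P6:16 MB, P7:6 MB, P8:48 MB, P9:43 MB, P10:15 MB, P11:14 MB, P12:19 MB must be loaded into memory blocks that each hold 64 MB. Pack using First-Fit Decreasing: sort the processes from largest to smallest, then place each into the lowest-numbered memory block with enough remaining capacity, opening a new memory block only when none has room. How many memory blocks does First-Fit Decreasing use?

6 memory blocks

Sorted descending: 48, 43, 41, 40, 37, 33, 19, 16, 15, 15, 14, 6.
Put 48 MB in memory block 1; 16 MB remain.
Put 43 MB in memory block 2; 21 MB remain.
Put 41 MB in memory block 3; 23 MB remain.
Put 40 MB in memory block 4; 24 MB remain.
Put 37 MB in memory block 5; 27 MB remain.
Put 33 MB in memory block 6; 31 MB remain.
Put 19 MB in memory block 2; 2 MB remain.
Put 16 MB in memory block 1; 0 MB remain.
Put 15 MB in memory block 3; 8 MB remain.
Put 15 MB in memory block 4; 9 MB remain.
Put 14 MB in memory block 5; 13 MB remain.
Put 6 MB in memory block 3; 2 MB remain.
Final memory blocks: [48,16] [43,19] [41,15,6] [40,15] [37,14] [33].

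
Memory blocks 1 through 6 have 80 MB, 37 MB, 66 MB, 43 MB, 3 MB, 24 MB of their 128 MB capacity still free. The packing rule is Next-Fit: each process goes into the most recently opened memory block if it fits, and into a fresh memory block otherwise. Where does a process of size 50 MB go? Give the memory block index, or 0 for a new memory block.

Next-Fit only looks at memory block 6, which has 24 MB free.
50 MB does not fit, so a new memory block is opened.

0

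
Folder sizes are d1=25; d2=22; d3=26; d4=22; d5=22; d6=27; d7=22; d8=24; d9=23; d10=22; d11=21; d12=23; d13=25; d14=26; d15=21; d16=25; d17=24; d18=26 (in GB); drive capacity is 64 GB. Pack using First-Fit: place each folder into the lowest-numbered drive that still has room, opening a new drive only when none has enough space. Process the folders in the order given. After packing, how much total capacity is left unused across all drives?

drive 1: place d1 (25 GB), 39 GB left
drive 1: place d2 (22 GB), 17 GB left
drive 2: place d3 (26 GB), 38 GB left
drive 2: place d4 (22 GB), 16 GB left
drive 3: place d5 (22 GB), 42 GB left
drive 3: place d6 (27 GB), 15 GB left
drive 4: place d7 (22 GB), 42 GB left
drive 4: place d8 (24 GB), 18 GB left
drive 5: place d9 (23 GB), 41 GB left
drive 5: place d10 (22 GB), 19 GB left
drive 6: place d11 (21 GB), 43 GB left
drive 6: place d12 (23 GB), 20 GB left
drive 7: place d13 (25 GB), 39 GB left
drive 7: place d14 (26 GB), 13 GB left
drive 8: place d15 (21 GB), 43 GB left
drive 8: place d16 (25 GB), 18 GB left
drive 9: place d17 (24 GB), 40 GB left
drive 9: place d18 (26 GB), 14 GB left
9 drives × 64 GB = 576 GB; used 426 GB; unused 150 GB.

150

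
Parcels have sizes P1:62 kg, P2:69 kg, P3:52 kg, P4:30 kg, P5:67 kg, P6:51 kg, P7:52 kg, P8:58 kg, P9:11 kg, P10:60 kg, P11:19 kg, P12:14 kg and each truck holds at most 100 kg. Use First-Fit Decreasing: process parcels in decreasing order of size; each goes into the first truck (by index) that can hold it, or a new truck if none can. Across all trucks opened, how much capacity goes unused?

Sorted descending: 69, 67, 62, 60, 58, 52, 52, 51, 30, 19, 14, 11.
Put 69 kg in truck 1; 31 kg remain.
Put 67 kg in truck 2; 33 kg remain.
Put 62 kg in truck 3; 38 kg remain.
Put 60 kg in truck 4; 40 kg remain.
Put 58 kg in truck 5; 42 kg remain.
Put 52 kg in truck 6; 48 kg remain.
Put 52 kg in truck 7; 48 kg remain.
Put 51 kg in truck 8; 49 kg remain.
Put 30 kg in truck 1; 1 kg remain.
Put 19 kg in truck 2; 14 kg remain.
Put 14 kg in truck 2; 0 kg remain.
Put 11 kg in truck 3; 27 kg remain.
8 trucks × 100 kg = 800 kg; used 545 kg; unused 255 kg.

255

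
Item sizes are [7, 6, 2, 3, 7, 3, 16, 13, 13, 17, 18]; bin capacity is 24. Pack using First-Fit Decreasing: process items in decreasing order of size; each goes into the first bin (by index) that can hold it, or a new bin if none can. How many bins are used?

5

Sorted descending: 18, 17, 16, 13, 13, 7, 7, 6, 3, 3, 2.
bin 1: place 18, 6 left
bin 2: place 17, 7 left
bin 3: place 16, 8 left
bin 4: place 13, 11 left
bin 5: place 13, 11 left
bin 2: place 7, 0 left
bin 3: place 7, 1 left
bin 1: place 6, 0 left
bin 4: place 3, 8 left
bin 4: place 3, 5 left
bin 4: place 2, 3 left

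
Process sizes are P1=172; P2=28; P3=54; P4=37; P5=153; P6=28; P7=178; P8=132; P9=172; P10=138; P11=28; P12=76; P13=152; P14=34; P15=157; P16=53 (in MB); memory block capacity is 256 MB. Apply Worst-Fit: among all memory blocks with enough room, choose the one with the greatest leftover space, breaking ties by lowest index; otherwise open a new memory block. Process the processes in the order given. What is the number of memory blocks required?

8

Put P1 (172 MB) in memory block 1; 84 MB remain.
Put P2 (28 MB) in memory block 1; 56 MB remain.
Put P3 (54 MB) in memory block 1; 2 MB remain.
Put P4 (37 MB) in memory block 2; 219 MB remain.
Put P5 (153 MB) in memory block 2; 66 MB remain.
Put P6 (28 MB) in memory block 2; 38 MB remain.
Put P7 (178 MB) in memory block 3; 78 MB remain.
Put P8 (132 MB) in memory block 4; 124 MB remain.
Put P9 (172 MB) in memory block 5; 84 MB remain.
Put P10 (138 MB) in memory block 6; 118 MB remain.
Put P11 (28 MB) in memory block 4; 96 MB remain.
Put P12 (76 MB) in memory block 6; 42 MB remain.
Put P13 (152 MB) in memory block 7; 104 MB remain.
Put P14 (34 MB) in memory block 7; 70 MB remain.
Put P15 (157 MB) in memory block 8; 99 MB remain.
Put P16 (53 MB) in memory block 8; 46 MB remain.
Final memory blocks: [172,28,54] [37,153,28] [178] [132,28] [172] [138,76] [152,34] [157,53].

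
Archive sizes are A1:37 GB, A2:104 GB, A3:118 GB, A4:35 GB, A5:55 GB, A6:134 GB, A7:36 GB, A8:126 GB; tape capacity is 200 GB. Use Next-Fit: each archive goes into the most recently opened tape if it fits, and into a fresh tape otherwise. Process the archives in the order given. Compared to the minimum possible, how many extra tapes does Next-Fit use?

0

Next-Fit: [37,104] [118,35] [55,134] [36,126] → 4 tapes.
Total size 645 GB; any packing needs at least ⌈645/200⌉ = 4 tapes.
So 4 is already optimal.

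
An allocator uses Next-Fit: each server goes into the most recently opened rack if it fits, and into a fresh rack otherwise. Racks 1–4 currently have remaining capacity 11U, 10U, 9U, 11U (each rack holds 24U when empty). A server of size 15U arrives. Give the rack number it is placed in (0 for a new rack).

0

Next-Fit only looks at rack 4, which has 11U free.
15U does not fit, so a new rack is opened.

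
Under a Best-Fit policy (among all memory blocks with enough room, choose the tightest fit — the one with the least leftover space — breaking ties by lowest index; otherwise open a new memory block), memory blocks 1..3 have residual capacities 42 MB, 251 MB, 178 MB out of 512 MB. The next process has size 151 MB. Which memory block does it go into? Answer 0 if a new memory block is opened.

Memory blocks with room: memory block 2 (251 MB), memory block 3 (178 MB).
Tightest fit is memory block 3 with 178 MB free.

3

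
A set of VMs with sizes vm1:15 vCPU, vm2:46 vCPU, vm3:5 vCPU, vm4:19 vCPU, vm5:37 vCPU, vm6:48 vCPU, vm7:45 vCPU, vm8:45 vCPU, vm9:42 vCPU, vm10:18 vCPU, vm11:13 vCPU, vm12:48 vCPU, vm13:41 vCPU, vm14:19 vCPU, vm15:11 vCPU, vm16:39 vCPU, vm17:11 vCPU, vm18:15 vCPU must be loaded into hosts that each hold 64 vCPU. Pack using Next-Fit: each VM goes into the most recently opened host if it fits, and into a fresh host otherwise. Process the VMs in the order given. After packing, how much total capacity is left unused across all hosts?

123

vm1 (15 vCPU) → host 1 (remaining 49 vCPU)
vm2 (46 vCPU) → host 1 (remaining 3 vCPU)
vm3 (5 vCPU) → host 2 (remaining 59 vCPU)
vm4 (19 vCPU) → host 2 (remaining 40 vCPU)
vm5 (37 vCPU) → host 2 (remaining 3 vCPU)
vm6 (48 vCPU) → host 3 (remaining 16 vCPU)
vm7 (45 vCPU) → host 4 (remaining 19 vCPU)
vm8 (45 vCPU) → host 5 (remaining 19 vCPU)
vm9 (42 vCPU) → host 6 (remaining 22 vCPU)
vm10 (18 vCPU) → host 6 (remaining 4 vCPU)
vm11 (13 vCPU) → host 7 (remaining 51 vCPU)
vm12 (48 vCPU) → host 7 (remaining 3 vCPU)
vm13 (41 vCPU) → host 8 (remaining 23 vCPU)
vm14 (19 vCPU) → host 8 (remaining 4 vCPU)
vm15 (11 vCPU) → host 9 (remaining 53 vCPU)
vm16 (39 vCPU) → host 9 (remaining 14 vCPU)
vm17 (11 vCPU) → host 9 (remaining 3 vCPU)
vm18 (15 vCPU) → host 10 (remaining 49 vCPU)
10 hosts × 64 vCPU = 640 vCPU; used 517 vCPU; unused 123 vCPU.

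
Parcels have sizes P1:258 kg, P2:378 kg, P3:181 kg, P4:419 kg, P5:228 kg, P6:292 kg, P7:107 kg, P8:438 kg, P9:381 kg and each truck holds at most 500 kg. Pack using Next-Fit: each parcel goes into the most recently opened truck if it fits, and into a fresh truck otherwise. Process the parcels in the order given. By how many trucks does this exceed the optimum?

2

Next-Fit: [258] [378] [181] [419] [228] [292,107] [438] [381] → 8 trucks.
Total size 2682 kg; any packing needs at least ⌈2682/500⌉ = 6 trucks.
An optimal packing achieves that bound: [438] [419] [381,107] [378] [292,181] [258,228] → 6 trucks.
Excess: 8 − 6 = 2.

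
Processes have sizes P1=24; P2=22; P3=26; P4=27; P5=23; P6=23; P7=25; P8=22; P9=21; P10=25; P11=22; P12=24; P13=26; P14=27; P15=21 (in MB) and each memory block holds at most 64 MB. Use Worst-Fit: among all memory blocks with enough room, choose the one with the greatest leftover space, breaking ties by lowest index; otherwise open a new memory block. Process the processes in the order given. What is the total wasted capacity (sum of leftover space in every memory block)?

Put P1 (24 MB) in memory block 1; 40 MB remain.
Put P2 (22 MB) in memory block 1; 18 MB remain.
Put P3 (26 MB) in memory block 2; 38 MB remain.
Put P4 (27 MB) in memory block 2; 11 MB remain.
Put P5 (23 MB) in memory block 3; 41 MB remain.
Put P6 (23 MB) in memory block 3; 18 MB remain.
Put P7 (25 MB) in memory block 4; 39 MB remain.
Put P8 (22 MB) in memory block 4; 17 MB remain.
Put P9 (21 MB) in memory block 5; 43 MB remain.
Put P10 (25 MB) in memory block 5; 18 MB remain.
Put P11 (22 MB) in memory block 6; 42 MB remain.
Put P12 (24 MB) in memory block 6; 18 MB remain.
Put P13 (26 MB) in memory block 7; 38 MB remain.
Put P14 (27 MB) in memory block 7; 11 MB remain.
Put P15 (21 MB) in memory block 8; 43 MB remain.
8 memory blocks × 64 MB = 512 MB; used 358 MB; unused 154 MB.

154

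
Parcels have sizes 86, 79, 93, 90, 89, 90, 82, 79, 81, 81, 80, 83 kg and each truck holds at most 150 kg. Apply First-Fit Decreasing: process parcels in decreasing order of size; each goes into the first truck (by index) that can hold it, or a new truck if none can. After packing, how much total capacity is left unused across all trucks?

787

Sorted descending: 93, 90, 90, 89, 86, 83, 82, 81, 81, 80, 79, 79.
93 kg → truck 1 (remaining 57 kg)
90 kg → truck 2 (remaining 60 kg)
90 kg → truck 3 (remaining 60 kg)
89 kg → truck 4 (remaining 61 kg)
86 kg → truck 5 (remaining 64 kg)
83 kg → truck 6 (remaining 67 kg)
82 kg → truck 7 (remaining 68 kg)
81 kg → truck 8 (remaining 69 kg)
81 kg → truck 9 (remaining 69 kg)
80 kg → truck 10 (remaining 70 kg)
79 kg → truck 11 (remaining 71 kg)
79 kg → truck 12 (remaining 71 kg)
12 trucks × 150 kg = 1800 kg; used 1013 kg; unused 787 kg.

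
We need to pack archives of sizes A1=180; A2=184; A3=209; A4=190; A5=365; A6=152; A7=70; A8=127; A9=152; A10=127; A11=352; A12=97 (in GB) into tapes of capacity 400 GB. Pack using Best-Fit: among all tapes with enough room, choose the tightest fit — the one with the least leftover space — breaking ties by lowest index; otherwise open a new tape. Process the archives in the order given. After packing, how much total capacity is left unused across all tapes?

A1 (180 GB) → tape 1 (remaining 220 GB)
A2 (184 GB) → tape 1 (remaining 36 GB)
A3 (209 GB) → tape 2 (remaining 191 GB)
A4 (190 GB) → tape 2 (remaining 1 GB)
A5 (365 GB) → tape 3 (remaining 35 GB)
A6 (152 GB) → tape 4 (remaining 248 GB)
A7 (70 GB) → tape 4 (remaining 178 GB)
A8 (127 GB) → tape 4 (remaining 51 GB)
A9 (152 GB) → tape 5 (remaining 248 GB)
A10 (127 GB) → tape 5 (remaining 121 GB)
A11 (352 GB) → tape 6 (remaining 48 GB)
A12 (97 GB) → tape 5 (remaining 24 GB)
6 tapes × 400 GB = 2400 GB; used 2205 GB; unused 195 GB.

195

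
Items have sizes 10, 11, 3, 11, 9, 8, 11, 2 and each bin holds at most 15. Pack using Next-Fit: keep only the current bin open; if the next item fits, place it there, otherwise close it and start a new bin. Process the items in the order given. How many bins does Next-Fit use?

6

Put 10 in bin 1; 5 remain.
Put 11 in bin 2; 4 remain.
Put 3 in bin 2; 1 remain.
Put 11 in bin 3; 4 remain.
Put 9 in bin 4; 6 remain.
Put 8 in bin 5; 7 remain.
Put 11 in bin 6; 4 remain.
Put 2 in bin 6; 2 remain.
Final bins: [10] [11,3] [11] [9] [8] [11,2].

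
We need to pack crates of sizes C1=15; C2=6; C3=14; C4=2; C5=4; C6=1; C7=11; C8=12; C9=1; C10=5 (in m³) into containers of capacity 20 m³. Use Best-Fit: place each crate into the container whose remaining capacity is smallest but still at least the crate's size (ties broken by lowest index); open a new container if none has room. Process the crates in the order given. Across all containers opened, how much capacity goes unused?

9

C1 (15 m³) → container 1 (remaining 5 m³)
C2 (6 m³) → container 2 (remaining 14 m³)
C3 (14 m³) → container 2 (remaining 0 m³)
C4 (2 m³) → container 1 (remaining 3 m³)
C5 (4 m³) → container 3 (remaining 16 m³)
C6 (1 m³) → container 1 (remaining 2 m³)
C7 (11 m³) → container 3 (remaining 5 m³)
C8 (12 m³) → container 4 (remaining 8 m³)
C9 (1 m³) → container 1 (remaining 1 m³)
C10 (5 m³) → container 3 (remaining 0 m³)
4 containers × 20 m³ = 80 m³; used 71 m³; unused 9 m³.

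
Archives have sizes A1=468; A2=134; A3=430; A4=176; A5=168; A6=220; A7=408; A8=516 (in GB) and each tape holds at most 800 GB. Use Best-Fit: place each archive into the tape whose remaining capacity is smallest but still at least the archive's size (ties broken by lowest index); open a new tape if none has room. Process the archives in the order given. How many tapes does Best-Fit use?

A1 (468 GB) → tape 1 (remaining 332 GB)
A2 (134 GB) → tape 1 (remaining 198 GB)
A3 (430 GB) → tape 2 (remaining 370 GB)
A4 (176 GB) → tape 1 (remaining 22 GB)
A5 (168 GB) → tape 2 (remaining 202 GB)
A6 (220 GB) → tape 3 (remaining 580 GB)
A7 (408 GB) → tape 3 (remaining 172 GB)
A8 (516 GB) → tape 4 (remaining 284 GB)

4 tapes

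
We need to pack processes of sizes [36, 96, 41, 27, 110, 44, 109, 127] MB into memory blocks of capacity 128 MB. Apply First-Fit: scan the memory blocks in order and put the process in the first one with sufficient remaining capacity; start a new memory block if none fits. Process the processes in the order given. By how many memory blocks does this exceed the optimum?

1

First-Fit: [36,41,27] [96] [110] [44] [109] [127] → 6 memory blocks.
Total size 590 MB; any packing needs at least ⌈590/128⌉ = 5 memory blocks.
An optimal packing achieves that bound: [127] [110] [109] [96,27] [44,41,36] → 5 memory blocks.
Excess: 6 − 5 = 1.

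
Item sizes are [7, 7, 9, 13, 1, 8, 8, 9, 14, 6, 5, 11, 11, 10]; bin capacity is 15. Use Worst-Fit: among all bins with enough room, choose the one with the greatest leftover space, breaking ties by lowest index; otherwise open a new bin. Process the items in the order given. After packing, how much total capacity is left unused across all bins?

7 → bin 1 (remaining 8)
7 → bin 1 (remaining 1)
9 → bin 2 (remaining 6)
13 → bin 3 (remaining 2)
1 → bin 2 (remaining 5)
8 → bin 4 (remaining 7)
8 → bin 5 (remaining 7)
9 → bin 6 (remaining 6)
14 → bin 7 (remaining 1)
6 → bin 4 (remaining 1)
5 → bin 5 (remaining 2)
11 → bin 8 (remaining 4)
11 → bin 9 (remaining 4)
10 → bin 10 (remaining 5)
10 bins × 15 = 150; used 119; unused 31.

31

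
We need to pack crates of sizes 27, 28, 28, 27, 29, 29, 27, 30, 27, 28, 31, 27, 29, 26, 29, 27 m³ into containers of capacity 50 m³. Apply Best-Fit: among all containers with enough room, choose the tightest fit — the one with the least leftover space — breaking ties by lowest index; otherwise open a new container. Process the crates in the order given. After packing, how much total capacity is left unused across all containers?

351

27 m³ → container 1 (remaining 23 m³)
28 m³ → container 2 (remaining 22 m³)
28 m³ → container 3 (remaining 22 m³)
27 m³ → container 4 (remaining 23 m³)
29 m³ → container 5 (remaining 21 m³)
29 m³ → container 6 (remaining 21 m³)
27 m³ → container 7 (remaining 23 m³)
30 m³ → container 8 (remaining 20 m³)
27 m³ → container 9 (remaining 23 m³)
28 m³ → container 10 (remaining 22 m³)
31 m³ → container 11 (remaining 19 m³)
27 m³ → container 12 (remaining 23 m³)
29 m³ → container 13 (remaining 21 m³)
26 m³ → container 14 (remaining 24 m³)
29 m³ → container 15 (remaining 21 m³)
27 m³ → container 16 (remaining 23 m³)
16 containers × 50 m³ = 800 m³; used 449 m³; unused 351 m³.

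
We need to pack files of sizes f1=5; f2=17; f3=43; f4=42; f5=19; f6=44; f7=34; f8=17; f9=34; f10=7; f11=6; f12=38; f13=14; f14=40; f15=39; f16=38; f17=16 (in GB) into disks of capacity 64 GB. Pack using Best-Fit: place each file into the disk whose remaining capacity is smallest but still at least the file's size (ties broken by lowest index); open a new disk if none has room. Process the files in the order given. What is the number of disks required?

Put f1 (5 GB) in disk 1; 59 GB remain.
Put f2 (17 GB) in disk 1; 42 GB remain.
Put f3 (43 GB) in disk 2; 21 GB remain.
Put f4 (42 GB) in disk 1; 0 GB remain.
Put f5 (19 GB) in disk 2; 2 GB remain.
Put f6 (44 GB) in disk 3; 20 GB remain.
Put f7 (34 GB) in disk 4; 30 GB remain.
Put f8 (17 GB) in disk 3; 3 GB remain.
Put f9 (34 GB) in disk 5; 30 GB remain.
Put f10 (7 GB) in disk 4; 23 GB remain.
Put f11 (6 GB) in disk 4; 17 GB remain.
Put f12 (38 GB) in disk 6; 26 GB remain.
Put f13 (14 GB) in disk 4; 3 GB remain.
Put f14 (40 GB) in disk 7; 24 GB remain.
Put f15 (39 GB) in disk 8; 25 GB remain.
Put f16 (38 GB) in disk 9; 26 GB remain.
Put f17 (16 GB) in disk 7; 8 GB remain.

9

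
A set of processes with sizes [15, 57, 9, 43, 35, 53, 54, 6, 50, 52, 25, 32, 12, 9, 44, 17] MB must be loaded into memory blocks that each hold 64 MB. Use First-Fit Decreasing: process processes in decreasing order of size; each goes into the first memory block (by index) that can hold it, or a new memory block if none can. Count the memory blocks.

Sorted descending: 57, 54, 53, 52, 50, 44, 43, 35, 32, 25, 17, 15, 12, 9, 9, 6.
Put 57 MB in memory block 1; 7 MB remain.
Put 54 MB in memory block 2; 10 MB remain.
Put 53 MB in memory block 3; 11 MB remain.
Put 52 MB in memory block 4; 12 MB remain.
Put 50 MB in memory block 5; 14 MB remain.
Put 44 MB in memory block 6; 20 MB remain.
Put 43 MB in memory block 7; 21 MB remain.
Put 35 MB in memory block 8; 29 MB remain.
Put 32 MB in memory block 9; 32 MB remain.
Put 25 MB in memory block 8; 4 MB remain.
Put 17 MB in memory block 6; 3 MB remain.
Put 15 MB in memory block 7; 6 MB remain.
Put 12 MB in memory block 4; 0 MB remain.
Put 9 MB in memory block 2; 1 MB remain.
Put 9 MB in memory block 3; 2 MB remain.
Put 6 MB in memory block 1; 1 MB remain.
Final memory blocks: [57,6] [54,9] [53,9] [52,12] [50] [44,17] [43,15] [35,25] [32].

9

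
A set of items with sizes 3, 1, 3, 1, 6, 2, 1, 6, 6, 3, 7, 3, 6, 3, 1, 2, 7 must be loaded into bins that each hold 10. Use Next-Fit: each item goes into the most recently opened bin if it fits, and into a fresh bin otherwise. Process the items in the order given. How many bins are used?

7 bins

Put 3 in bin 1; 7 remain.
Put 1 in bin 1; 6 remain.
Put 3 in bin 1; 3 remain.
Put 1 in bin 1; 2 remain.
Put 6 in bin 2; 4 remain.
Put 2 in bin 2; 2 remain.
Put 1 in bin 2; 1 remain.
Put 6 in bin 3; 4 remain.
Put 6 in bin 4; 4 remain.
Put 3 in bin 4; 1 remain.
Put 7 in bin 5; 3 remain.
Put 3 in bin 5; 0 remain.
Put 6 in bin 6; 4 remain.
Put 3 in bin 6; 1 remain.
Put 1 in bin 6; 0 remain.
Put 2 in bin 7; 8 remain.
Put 7 in bin 7; 1 remain.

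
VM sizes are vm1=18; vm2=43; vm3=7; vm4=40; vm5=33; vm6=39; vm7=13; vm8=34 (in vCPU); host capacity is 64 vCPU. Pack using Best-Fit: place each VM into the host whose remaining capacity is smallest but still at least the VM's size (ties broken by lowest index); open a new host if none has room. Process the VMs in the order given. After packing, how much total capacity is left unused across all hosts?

Put vm1 (18 vCPU) in host 1; 46 vCPU remain.
Put vm2 (43 vCPU) in host 1; 3 vCPU remain.
Put vm3 (7 vCPU) in host 2; 57 vCPU remain.
Put vm4 (40 vCPU) in host 2; 17 vCPU remain.
Put vm5 (33 vCPU) in host 3; 31 vCPU remain.
Put vm6 (39 vCPU) in host 4; 25 vCPU remain.
Put vm7 (13 vCPU) in host 2; 4 vCPU remain.
Put vm8 (34 vCPU) in host 5; 30 vCPU remain.
5 hosts × 64 vCPU = 320 vCPU; used 227 vCPU; unused 93 vCPU.

93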